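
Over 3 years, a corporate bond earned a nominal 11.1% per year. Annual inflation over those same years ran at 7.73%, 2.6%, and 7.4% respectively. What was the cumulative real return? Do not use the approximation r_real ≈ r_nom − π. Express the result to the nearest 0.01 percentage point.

Cumulative inflation factor: 1.0773 × 1.026 × 1.074 ≈ 1.18710.
Nominal growth factor: 1.37133. Real growth factor = 1.37133 / 1.18710 ≈ 1.15519.
Total real return ≈ 15.5191%.

15.52%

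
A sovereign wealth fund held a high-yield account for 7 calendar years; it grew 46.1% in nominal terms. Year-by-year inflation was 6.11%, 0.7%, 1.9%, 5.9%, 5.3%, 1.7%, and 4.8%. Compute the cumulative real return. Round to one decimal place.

12.9%

Cumulative inflation factor: 1.0611 × 1.007 × 1.019 × 1.059 × 1.053 × 1.017 × 1.048 ≈ 1.29410.
Nominal growth factor: 1.46100. Real growth factor = 1.46100 / 1.29410 ≈ 1.12897.
Total real return ≈ 12.8973%.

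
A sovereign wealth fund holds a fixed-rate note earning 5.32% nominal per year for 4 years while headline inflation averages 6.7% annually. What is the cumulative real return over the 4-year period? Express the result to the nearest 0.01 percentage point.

-5.07%

The annual real rate is (1+5.32%)/(1+6.7%) − 1 = -1.2933%.
Compounded over 4 years: (1 + -0.012933)^4 − 1 ≈ -0.05074.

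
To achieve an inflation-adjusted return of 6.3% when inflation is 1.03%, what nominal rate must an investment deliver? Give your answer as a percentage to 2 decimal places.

By the Fisher equation, 1 + r_nom = (1 + 6.3%)(1 + 1.03%) = 1.063 × 1.0103 = 1.0739489.
So r_nom = 7.39489%.

7.39%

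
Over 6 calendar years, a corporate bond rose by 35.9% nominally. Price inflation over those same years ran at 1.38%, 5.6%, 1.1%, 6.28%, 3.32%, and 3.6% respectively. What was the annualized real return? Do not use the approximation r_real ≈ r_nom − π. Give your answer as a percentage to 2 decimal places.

1.66%

Cumulative inflation factor: 1.0138 × 1.056 × 1.011 × 1.0628 × 1.0332 × 1.036 ≈ 1.23130.
Nominal growth factor: 1.35900. Real growth factor = 1.35900 / 1.23130 ≈ 1.10371.
Annualized: 1.10371^(1/6) − 1 ≈ 0.01658.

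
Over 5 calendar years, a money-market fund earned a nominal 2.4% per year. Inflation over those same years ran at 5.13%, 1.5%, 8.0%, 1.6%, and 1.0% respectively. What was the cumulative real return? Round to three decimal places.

Cumulative inflation factor: 1.0513 × 1.015 × 1.080 × 1.016 × 1.010 ≈ 1.18258.
Nominal growth factor: 1.12590. Real growth factor = 1.12590 / 1.18258 ≈ 0.95207.
Total real return ≈ -4.7931%.

-4.793%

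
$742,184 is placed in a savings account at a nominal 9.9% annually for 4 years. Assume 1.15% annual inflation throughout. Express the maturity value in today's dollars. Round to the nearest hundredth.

$1,034,281.62

Nominal value at maturity: $742,184 × (1 + 9.9%)^4 ≈ $1,082,685.59.
Price-level factor over 4 years: (1 + 1.15%)^4 ≈ 1.0467996010.
Dividing the nominal maturity value by the price-level factor gives the value in today's money.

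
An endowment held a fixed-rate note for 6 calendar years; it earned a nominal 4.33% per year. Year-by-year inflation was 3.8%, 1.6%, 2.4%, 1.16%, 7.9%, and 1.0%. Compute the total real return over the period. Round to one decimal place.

Cumulative inflation factor: 1.038 × 1.016 × 1.024 × 1.0116 × 1.079 × 1.010 ≈ 1.19054.
Nominal growth factor: 1.28960. Real growth factor = 1.28960 / 1.19054 ≈ 1.08321.
Total real return ≈ 8.3210%.

8.3%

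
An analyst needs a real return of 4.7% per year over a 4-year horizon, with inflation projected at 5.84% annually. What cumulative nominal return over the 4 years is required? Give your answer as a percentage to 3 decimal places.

Required annual nominal rate: (1+4.7%)(1+5.84%) − 1 = 10.81448%.
Cumulative over 4 years: (1 + 0.1081448)^4 − 1 ≈ 0.50795.

50.795%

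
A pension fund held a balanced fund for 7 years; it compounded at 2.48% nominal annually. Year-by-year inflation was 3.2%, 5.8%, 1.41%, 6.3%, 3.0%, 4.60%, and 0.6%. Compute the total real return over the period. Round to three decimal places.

-6.948%

Cumulative inflation factor: 1.032 × 1.058 × 1.0141 × 1.063 × 1.030 × 1.0460 × 1.006 ≈ 1.27569.
Nominal growth factor: 1.18706. Real growth factor = 1.18706 / 1.27569 ≈ 0.93052.
Total real return ≈ -6.9476%.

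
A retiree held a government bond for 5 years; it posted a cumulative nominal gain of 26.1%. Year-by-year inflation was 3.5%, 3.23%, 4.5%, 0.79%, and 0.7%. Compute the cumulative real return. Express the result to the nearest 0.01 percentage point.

Cumulative inflation factor: 1.035 × 1.0323 × 1.045 × 1.0079 × 1.007 ≈ 1.13321.
Nominal growth factor: 1.26100. Real growth factor = 1.26100 / 1.13321 ≈ 1.11277.
Total real return ≈ 11.2770%.

11.28%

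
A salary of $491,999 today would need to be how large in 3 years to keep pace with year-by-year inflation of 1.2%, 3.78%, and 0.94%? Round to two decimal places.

Cumulative price-level factor: 1.012 × 1.0378 × 1.0094 ≈ 1.0601259838.
The nominal amount required is $491,999 scaled up by that factor.

$521,580.92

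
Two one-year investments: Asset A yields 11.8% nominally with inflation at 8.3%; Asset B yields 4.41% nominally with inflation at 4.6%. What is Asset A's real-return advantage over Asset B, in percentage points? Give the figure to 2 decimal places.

3.41

Asset A real return: 1.118/1.083 − 1 = 3.232%.
Asset B real return: 1.0441/1.046 − 1 = -0.182%.
Difference: 3.232 − (-0.182) = 3.414 pp.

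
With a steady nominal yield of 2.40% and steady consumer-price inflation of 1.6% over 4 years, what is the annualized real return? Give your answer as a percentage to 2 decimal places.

With constant rates the annual real return is the same each year: (1+2.40%)/(1+1.6%) − 1 = 0.00787.

0.79%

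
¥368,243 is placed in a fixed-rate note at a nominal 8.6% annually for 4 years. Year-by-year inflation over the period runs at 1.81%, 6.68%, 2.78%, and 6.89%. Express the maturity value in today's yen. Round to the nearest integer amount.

Nominal value at maturity: ¥368,243 × (1 + 8.6%)^4 ≈ ¥512,217.
Price-level factor over 4 years: 1.0181 × 1.0668 × 1.0278 × 1.0689 ≈ 1.1932161831.
The maturity value deflated by that factor is the answer in today's purchasing power.

¥429,274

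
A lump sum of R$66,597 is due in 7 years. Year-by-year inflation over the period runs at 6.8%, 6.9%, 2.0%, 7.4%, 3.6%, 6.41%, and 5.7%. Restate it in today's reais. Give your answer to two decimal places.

R$45,696.62

Price-level factor over 7 years: 1.068 × 1.069 × 1.020 × 1.074 × 1.036 × 1.0641 × 1.057 ≈ 1.4573725893.
Purchasing power today: R$66,597 divided by that factor.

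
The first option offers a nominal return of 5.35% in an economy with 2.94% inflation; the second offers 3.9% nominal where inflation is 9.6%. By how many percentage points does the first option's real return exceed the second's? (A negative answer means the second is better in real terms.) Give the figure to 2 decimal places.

The first option real return: 1.0535/1.0294 − 1 = 2.341%.
The second real return: 1.039/1.096 − 1 = -5.201%.
Difference: 2.341 − (-5.201) = 7.542 pp.

7.54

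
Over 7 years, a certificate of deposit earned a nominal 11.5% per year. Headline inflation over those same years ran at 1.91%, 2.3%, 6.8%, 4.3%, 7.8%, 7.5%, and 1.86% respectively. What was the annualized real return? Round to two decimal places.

Cumulative inflation factor: 1.0191 × 1.023 × 1.068 × 1.043 × 1.078 × 1.075 × 1.0186 ≈ 1.37082.
Nominal growth factor: 2.14252. Real growth factor = 2.14252 / 1.37082 ≈ 1.56295.
Annualized: 1.56295^(1/7) − 1 ≈ 0.06588.

6.59%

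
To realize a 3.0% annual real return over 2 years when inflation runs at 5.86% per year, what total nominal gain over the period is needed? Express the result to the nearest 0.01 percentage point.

18.89%

Required annual nominal rate: (1+3.0%)(1+5.86%) − 1 = 9.0358%.
Cumulative over 2 years: (1 + 0.090358)^2 − 1 ≈ 0.18888.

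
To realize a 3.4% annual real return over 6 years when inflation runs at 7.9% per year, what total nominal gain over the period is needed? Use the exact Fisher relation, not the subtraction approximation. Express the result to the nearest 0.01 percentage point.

Required annual nominal rate: (1+3.4%)(1+7.9%) − 1 = 11.5686%.
Cumulative over 6 years: (1 + 0.115686)^6 − 1 ≈ 0.92864.

92.86%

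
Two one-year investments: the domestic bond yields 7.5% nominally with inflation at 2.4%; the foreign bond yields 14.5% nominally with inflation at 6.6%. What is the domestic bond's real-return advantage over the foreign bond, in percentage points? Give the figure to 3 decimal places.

-2.430

The domestic bond real return: 1.075/1.024 − 1 = 4.9805%.
The foreign bond real return: 1.145/1.066 − 1 = 7.4109%.
Difference: 4.9805 − 7.4109 = -2.4304 pp.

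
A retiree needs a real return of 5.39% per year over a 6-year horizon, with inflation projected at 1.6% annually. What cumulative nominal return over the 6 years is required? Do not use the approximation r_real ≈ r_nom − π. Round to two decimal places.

Required annual nominal rate: (1+5.39%)(1+1.6%) − 1 = 7.07624%.
Cumulative over 6 years: (1 + 0.0707624)^6 − 1 ≈ 0.50716.

50.72%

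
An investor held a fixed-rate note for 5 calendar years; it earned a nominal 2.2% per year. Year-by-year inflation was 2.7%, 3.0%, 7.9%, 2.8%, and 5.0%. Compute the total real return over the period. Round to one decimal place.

Cumulative inflation factor: 1.027 × 1.030 × 1.079 × 1.028 × 1.050 ≈ 1.23200.
Nominal growth factor: 1.11495. Real growth factor = 1.11495 / 1.23200 ≈ 0.90499.
Total real return ≈ -9.5012%.

-9.5%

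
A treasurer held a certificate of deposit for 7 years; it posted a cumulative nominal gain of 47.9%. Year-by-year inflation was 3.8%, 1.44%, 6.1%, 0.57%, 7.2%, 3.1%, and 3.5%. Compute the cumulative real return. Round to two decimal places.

Cumulative inflation factor: 1.038 × 1.0144 × 1.061 × 1.0057 × 1.072 × 1.031 × 1.035 ≈ 1.28524.
Nominal growth factor: 1.47900. Real growth factor = 1.47900 / 1.28524 ≈ 1.15076.
Total real return ≈ 15.0758%.

15.08%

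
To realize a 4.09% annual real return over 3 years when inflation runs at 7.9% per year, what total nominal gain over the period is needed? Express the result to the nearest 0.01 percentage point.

41.67%

Required annual nominal rate: (1+4.09%)(1+7.9%) − 1 = 12.31311%.
Cumulative over 3 years: (1 + 0.1231311)^3 − 1 ≈ 0.41674.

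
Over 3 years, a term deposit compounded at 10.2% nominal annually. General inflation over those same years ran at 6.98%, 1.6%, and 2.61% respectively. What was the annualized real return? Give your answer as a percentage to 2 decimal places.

Cumulative inflation factor: 1.0698 × 1.016 × 1.0261 ≈ 1.11529.
Nominal growth factor: 1.33827. Real growth factor = 1.33827 / 1.11529 ≈ 1.19994.
Annualized: 1.19994^(1/3) − 1 ≈ 0.06264.

6.26%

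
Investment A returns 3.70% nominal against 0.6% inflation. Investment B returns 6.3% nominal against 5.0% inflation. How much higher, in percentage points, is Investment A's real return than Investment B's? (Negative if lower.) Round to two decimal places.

1.84

Investment A real return: 1.0370/1.006 − 1 = 3.082%.
Investment B real return: 1.063/1.050 − 1 = 1.238%.
Difference: 3.082 − 1.238 = 1.844 pp.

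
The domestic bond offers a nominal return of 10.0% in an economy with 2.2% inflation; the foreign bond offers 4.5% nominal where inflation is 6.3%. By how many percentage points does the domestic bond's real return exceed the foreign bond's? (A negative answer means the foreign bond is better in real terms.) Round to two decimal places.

9.33

The domestic bond real return: 1.100/1.022 − 1 = 7.632%.
The foreign bond real return: 1.045/1.063 − 1 = -1.693%.
Difference: 7.632 − (-1.693) = 9.325 pp.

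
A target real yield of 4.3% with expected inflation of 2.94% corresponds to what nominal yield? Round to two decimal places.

7.37%

By the Fisher equation, 1 + r_nom = (1 + 4.3%)(1 + 2.94%) = 1.043 × 1.0294 = 1.0736642.
So r_nom = 7.36642%.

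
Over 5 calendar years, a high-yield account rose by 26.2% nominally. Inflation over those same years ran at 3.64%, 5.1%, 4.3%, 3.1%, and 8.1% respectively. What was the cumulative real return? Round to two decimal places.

Cumulative inflation factor: 1.0364 × 1.051 × 1.043 × 1.031 × 1.081 ≈ 1.26619.
Nominal growth factor: 1.26200. Real growth factor = 1.26200 / 1.26619 ≈ 0.99669.
Total real return ≈ -0.3309%.

-0.33%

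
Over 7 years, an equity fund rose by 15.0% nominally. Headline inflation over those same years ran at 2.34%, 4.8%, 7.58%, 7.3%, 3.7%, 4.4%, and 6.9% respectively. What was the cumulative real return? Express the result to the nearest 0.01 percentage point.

Cumulative inflation factor: 1.0234 × 1.048 × 1.0758 × 1.073 × 1.037 × 1.044 × 1.069 ≈ 1.43283.
Nominal growth factor: 1.15000. Real growth factor = 1.15000 / 1.43283 ≈ 0.80261.
Total real return ≈ -19.7393%.

-19.74%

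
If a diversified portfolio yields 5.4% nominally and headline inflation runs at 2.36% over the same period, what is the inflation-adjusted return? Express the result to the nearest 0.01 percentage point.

2.97%

Real return via the Fisher equation: (1 + 5.4%)/(1 + 2.36%) − 1 = 1.054/1.0236 − 1 ≈ 0.02970.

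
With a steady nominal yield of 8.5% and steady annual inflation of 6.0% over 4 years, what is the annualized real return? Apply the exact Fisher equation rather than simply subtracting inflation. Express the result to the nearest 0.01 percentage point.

With constant rates the annual real return is the same each year: (1+8.5%)/(1+6.0%) − 1 = 0.02358.

2.36%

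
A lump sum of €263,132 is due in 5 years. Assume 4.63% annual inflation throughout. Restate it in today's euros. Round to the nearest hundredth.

Price-level factor over 5 years: (1 + 4.63%)^5 ≈ 1.2539526183.
Purchasing power today: €263,132 divided by that factor.

€209,842.06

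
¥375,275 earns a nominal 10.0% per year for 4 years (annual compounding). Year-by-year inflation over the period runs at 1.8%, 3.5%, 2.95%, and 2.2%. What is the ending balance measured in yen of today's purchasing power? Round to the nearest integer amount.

Nominal value at maturity: ¥375,275 × (1 + 10.0%)^4 ≈ ¥549,440.
Price-level factor over 4 years: 1.018 × 1.035 × 1.0295 × 1.022 ≈ 1.1085757509.
Dividing the nominal maturity value by the price-level factor gives the value in today's money.

¥495,627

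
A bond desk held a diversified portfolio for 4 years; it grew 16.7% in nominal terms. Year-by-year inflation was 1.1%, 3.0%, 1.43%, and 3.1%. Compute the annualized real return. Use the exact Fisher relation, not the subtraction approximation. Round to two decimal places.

Cumulative inflation factor: 1.011 × 1.030 × 1.0143 × 1.031 ≈ 1.08896.
Nominal growth factor: 1.16700. Real growth factor = 1.16700 / 1.08896 ≈ 1.07166.
Annualized: 1.07166^(1/4) − 1 ≈ 0.01745.

1.75%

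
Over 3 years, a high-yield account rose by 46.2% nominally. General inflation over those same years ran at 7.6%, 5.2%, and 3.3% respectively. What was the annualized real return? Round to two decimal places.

Cumulative inflation factor: 1.076 × 1.052 × 1.033 ≈ 1.16931.
Nominal growth factor: 1.46200. Real growth factor = 1.46200 / 1.16931 ≈ 1.25031.
Annualized: 1.25031^(1/3) − 1 ≈ 0.07731.

7.73%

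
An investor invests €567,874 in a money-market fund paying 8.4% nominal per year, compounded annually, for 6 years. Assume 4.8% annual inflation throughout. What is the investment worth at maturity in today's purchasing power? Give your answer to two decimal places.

€695,440.51

Nominal value at maturity: €567,874 × (1 + 8.4%)^6 ≈ €921,356.45.
Price-level factor over 6 years: (1 + 4.8%)^6 ≈ 1.3248530073.
The maturity value deflated by that factor is the answer in today's purchasing power.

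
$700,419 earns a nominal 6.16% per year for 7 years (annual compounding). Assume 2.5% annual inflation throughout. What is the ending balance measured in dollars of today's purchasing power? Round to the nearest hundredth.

$895,400.29

Nominal value at maturity: $700,419 × (1 + 6.16%)^7 ≈ $1,064,349.57.
Price-level factor over 7 years: (1 + 2.5%)^7 ≈ 1.1886857537.
The maturity value deflated by that factor is the answer in today's purchasing power.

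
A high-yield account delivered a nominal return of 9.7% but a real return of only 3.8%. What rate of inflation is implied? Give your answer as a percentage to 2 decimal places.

From (1+r_nom) = (1+r_real)(1+π), we get 1+π = (1 + 9.7%)/(1 + 3.8%) = 1.097/1.038 ≈ 1.05684.
So π ≈ 5.6840%.

5.68%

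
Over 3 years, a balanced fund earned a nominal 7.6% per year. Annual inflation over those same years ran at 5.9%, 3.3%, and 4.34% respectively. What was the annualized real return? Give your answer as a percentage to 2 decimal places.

Cumulative inflation factor: 1.059 × 1.033 × 1.0434 ≈ 1.14142.
Nominal growth factor: 1.24577. Real growth factor = 1.24577 / 1.14142 ≈ 1.09141.
Annualized: 1.09141^(1/3) − 1 ≈ 0.02959.

2.96%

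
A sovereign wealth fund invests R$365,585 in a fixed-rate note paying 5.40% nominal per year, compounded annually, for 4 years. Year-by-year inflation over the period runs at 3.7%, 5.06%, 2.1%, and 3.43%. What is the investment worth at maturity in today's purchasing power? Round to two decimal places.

R$392,159.19

Nominal value at maturity: R$365,585 × (1 + 5.40%)^4 ≈ R$451,181.01.
Price-level factor over 4 years: 1.037 × 1.0506 × 1.021 × 1.0343 ≈ 1.1505047595.
The maturity value deflated by that factor is the answer in today's purchasing power.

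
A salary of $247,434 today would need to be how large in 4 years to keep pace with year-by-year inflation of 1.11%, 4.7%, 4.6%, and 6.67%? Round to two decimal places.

$292,263.21

Cumulative price-level factor: 1.0111 × 1.047 × 1.046 × 1.0667 ≈ 1.1811764287.
The nominal amount required is $247,434 scaled up by that factor.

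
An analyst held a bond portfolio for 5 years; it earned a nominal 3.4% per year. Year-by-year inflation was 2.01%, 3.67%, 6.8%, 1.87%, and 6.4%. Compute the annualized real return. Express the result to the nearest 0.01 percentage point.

-0.70%

Cumulative inflation factor: 1.0201 × 1.0367 × 1.068 × 1.0187 × 1.064 ≈ 1.22421.
Nominal growth factor: 1.18196. Real growth factor = 1.18196 / 1.22421 ≈ 0.96549.
Annualized: 0.96549^(1/5) − 1 ≈ -0.00700.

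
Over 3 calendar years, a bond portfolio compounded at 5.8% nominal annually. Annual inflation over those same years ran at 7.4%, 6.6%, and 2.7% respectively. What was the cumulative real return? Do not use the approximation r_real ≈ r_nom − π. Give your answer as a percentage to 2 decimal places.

Cumulative inflation factor: 1.074 × 1.066 × 1.027 ≈ 1.17580.
Nominal growth factor: 1.18429. Real growth factor = 1.18429 / 1.17580 ≈ 1.00722.
Total real return ≈ 0.7222%.

0.72%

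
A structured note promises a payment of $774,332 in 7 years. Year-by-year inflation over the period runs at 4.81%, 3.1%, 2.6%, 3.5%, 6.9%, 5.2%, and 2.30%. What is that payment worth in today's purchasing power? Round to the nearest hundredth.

$586,555.39

Price-level factor over 7 years: 1.0481 × 1.031 × 1.026 × 1.035 × 1.069 × 1.052 × 1.0230 ≈ 1.3201344837.
Purchasing power today: $774,332 divided by that factor.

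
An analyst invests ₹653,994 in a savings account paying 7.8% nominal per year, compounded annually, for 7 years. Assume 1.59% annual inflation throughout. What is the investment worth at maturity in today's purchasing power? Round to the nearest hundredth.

₹990,714.15

Nominal value at maturity: ₹653,994 × (1 + 7.8%)^7 ≈ ₹1,106,381.97.
Price-level factor over 7 years: (1 + 1.59%)^7 ≈ 1.1167519572.
The maturity value deflated by that factor is the answer in today's purchasing power.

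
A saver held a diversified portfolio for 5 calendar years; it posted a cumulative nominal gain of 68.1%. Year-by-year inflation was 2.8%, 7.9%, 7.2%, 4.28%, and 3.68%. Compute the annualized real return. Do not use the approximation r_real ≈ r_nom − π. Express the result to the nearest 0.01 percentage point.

Cumulative inflation factor: 1.028 × 1.079 × 1.072 × 1.0428 × 1.0368 ≈ 1.28560.
Nominal growth factor: 1.68100. Real growth factor = 1.68100 / 1.28560 ≈ 1.30756.
Annualized: 1.30756^(1/5) − 1 ≈ 0.05510.

5.51%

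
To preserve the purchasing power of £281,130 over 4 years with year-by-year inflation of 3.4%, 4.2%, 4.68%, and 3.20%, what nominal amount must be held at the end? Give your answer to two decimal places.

£327,219.26

Cumulative price-level factor: 1.034 × 1.042 × 1.0468 × 1.0320 ≈ 1.1639428826.
Multiplying £281,130 by the price-level factor gives the future nominal sum.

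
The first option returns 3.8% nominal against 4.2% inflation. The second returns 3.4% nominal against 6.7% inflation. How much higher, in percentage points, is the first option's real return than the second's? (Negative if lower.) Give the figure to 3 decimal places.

The first option real return: 1.038/1.042 − 1 = -0.3839%.
The second real return: 1.034/1.067 − 1 = -3.0928%.
Difference: -0.3839 − (-3.0928) = 2.7089 pp.

2.709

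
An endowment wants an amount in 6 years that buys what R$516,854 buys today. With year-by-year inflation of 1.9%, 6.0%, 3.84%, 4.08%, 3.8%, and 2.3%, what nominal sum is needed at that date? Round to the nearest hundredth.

R$640,697.28

Cumulative price-level factor: 1.019 × 1.060 × 1.0384 × 1.0408 × 1.038 × 1.023 ≈ 1.2396097958.
Multiplying R$516,854 by the price-level factor gives the future nominal sum.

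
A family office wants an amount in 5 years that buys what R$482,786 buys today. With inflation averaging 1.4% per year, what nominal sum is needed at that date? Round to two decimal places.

R$517,540.62

Cumulative price-level factor: (1+1.4%)^5 ≈ 1.0719876326.
The nominal amount required is R$482,786 scaled up by that factor.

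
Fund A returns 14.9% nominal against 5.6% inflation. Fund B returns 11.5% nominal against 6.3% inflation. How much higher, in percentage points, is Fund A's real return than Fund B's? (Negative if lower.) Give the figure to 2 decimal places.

3.92

Fund A real return: 1.149/1.056 − 1 = 8.807%.
Fund B real return: 1.115/1.063 − 1 = 4.892%.
Difference: 8.807 − 4.892 = 3.915 pp.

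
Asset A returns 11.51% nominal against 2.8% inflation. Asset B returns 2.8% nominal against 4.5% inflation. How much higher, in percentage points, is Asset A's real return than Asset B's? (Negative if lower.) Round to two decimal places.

Asset A real return: 1.1151/1.028 − 1 = 8.473%.
Asset B real return: 1.028/1.045 − 1 = -1.627%.
Difference: 8.473 − (-1.627) = 10.100 pp.

10.10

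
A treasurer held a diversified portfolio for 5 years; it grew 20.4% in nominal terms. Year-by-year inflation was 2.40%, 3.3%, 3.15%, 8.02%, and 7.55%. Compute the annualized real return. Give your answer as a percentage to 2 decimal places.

-1.02%

Cumulative inflation factor: 1.0240 × 1.033 × 1.0315 × 1.0802 × 1.0755 ≈ 1.26761.
Nominal growth factor: 1.20400. Real growth factor = 1.20400 / 1.26761 ≈ 0.94982.
Annualized: 0.94982^(1/5) − 1 ≈ -0.01024.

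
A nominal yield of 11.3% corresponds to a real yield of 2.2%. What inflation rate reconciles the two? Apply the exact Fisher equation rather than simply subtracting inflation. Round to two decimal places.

From (1+r_nom) = (1+r_real)(1+π), we get 1+π = (1 + 11.3%)/(1 + 2.2%) = 1.113/1.022 ≈ 1.08904.
So π ≈ 8.9041%.

8.90%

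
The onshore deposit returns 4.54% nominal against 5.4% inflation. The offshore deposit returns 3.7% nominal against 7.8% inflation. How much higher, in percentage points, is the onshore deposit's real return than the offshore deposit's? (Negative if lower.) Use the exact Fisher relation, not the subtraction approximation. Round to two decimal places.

2.99

The onshore deposit real return: 1.0454/1.054 − 1 = -0.816%.
The offshore deposit real return: 1.037/1.078 − 1 = -3.803%.
Difference: -0.816 − (-3.803) = 2.987 pp.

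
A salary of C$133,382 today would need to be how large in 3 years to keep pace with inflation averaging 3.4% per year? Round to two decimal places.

Cumulative price-level factor: (1+3.4%)^3 = 1.105507304.
The nominal amount required is C$133,382 scaled up by that factor.

C$147,454.78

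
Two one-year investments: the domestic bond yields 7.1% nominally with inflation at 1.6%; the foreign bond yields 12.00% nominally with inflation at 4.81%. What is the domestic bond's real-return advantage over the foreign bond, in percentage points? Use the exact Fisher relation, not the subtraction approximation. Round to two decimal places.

The domestic bond real return: 1.071/1.016 − 1 = 5.413%.
The foreign bond real return: 1.1200/1.0481 − 1 = 6.860%.
Difference: 5.413 − 6.860 = -1.447 pp.

-1.45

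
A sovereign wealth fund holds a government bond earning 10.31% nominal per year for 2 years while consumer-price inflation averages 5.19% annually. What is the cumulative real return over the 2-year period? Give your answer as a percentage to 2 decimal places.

The annual real rate is (1+10.31%)/(1+5.19%) − 1 = 4.8674%.
Compounded over 2 years: (1 + 0.048674)^2 − 1 ≈ 0.09972.

9.97%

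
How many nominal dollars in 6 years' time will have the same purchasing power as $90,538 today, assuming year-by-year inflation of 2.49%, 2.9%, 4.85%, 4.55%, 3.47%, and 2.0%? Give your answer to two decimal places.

$110,467.58

Cumulative price-level factor: 1.0249 × 1.029 × 1.0485 × 1.0455 × 1.0347 × 1.020 ≈ 1.2201239743.
Multiplying $90,538 by the price-level factor gives the future nominal sum.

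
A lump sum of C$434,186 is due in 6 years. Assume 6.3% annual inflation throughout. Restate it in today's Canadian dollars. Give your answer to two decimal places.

C$300,937.44

Price-level factor over 6 years: (1 + 6.3%)^6 ≈ 1.4427782516.
Purchasing power today: C$434,186 divided by that factor.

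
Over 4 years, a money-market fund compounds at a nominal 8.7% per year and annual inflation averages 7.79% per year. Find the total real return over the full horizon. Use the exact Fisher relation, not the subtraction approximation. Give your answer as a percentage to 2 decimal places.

3.42%

The annual real rate is (1+8.7%)/(1+7.79%) − 1 = 0.8442%.
Compounded over 4 years: (1 + 0.008442)^4 − 1 ≈ 0.03420.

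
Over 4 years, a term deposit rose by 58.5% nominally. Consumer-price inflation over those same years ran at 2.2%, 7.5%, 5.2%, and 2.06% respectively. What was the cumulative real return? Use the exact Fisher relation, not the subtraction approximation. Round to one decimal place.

34.4%

Cumulative inflation factor: 1.022 × 1.075 × 1.052 × 1.0206 ≈ 1.17959.
Nominal growth factor: 1.58500. Real growth factor = 1.58500 / 1.17959 ≈ 1.34369.
Total real return ≈ 34.3689%.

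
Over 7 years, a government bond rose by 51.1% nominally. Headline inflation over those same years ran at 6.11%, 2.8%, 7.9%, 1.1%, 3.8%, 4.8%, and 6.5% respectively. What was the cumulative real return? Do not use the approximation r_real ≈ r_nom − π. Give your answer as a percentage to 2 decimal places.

Cumulative inflation factor: 1.0611 × 1.028 × 1.079 × 1.011 × 1.038 × 1.048 × 1.065 ≈ 1.37857.
Nominal growth factor: 1.51100. Real growth factor = 1.51100 / 1.37857 ≈ 1.09606.
Total real return ≈ 9.6060%.

9.61%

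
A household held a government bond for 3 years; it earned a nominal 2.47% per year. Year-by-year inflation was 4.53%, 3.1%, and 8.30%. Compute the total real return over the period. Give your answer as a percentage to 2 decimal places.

Cumulative inflation factor: 1.0453 × 1.031 × 1.0830 ≈ 1.16715.
Nominal growth factor: 1.07595. Real growth factor = 1.07595 / 1.16715 ≈ 0.92185.
Total real return ≈ -7.8146%.

-7.81%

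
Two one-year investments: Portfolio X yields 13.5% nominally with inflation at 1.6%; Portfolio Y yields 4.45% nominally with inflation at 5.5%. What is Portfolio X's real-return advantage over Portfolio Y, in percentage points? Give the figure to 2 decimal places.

12.71

Portfolio X real return: 1.135/1.016 − 1 = 11.713%.
Portfolio Y real return: 1.0445/1.055 − 1 = -0.995%.
Difference: 11.713 − (-0.995) = 12.708 pp.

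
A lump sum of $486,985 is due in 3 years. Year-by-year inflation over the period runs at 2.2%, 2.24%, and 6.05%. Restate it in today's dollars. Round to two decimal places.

Price-level factor over 3 years: 1.022 × 1.0224 × 1.0605 = 1.1081088144.
Purchasing power today: $486,985 divided by that factor.

$439,473.99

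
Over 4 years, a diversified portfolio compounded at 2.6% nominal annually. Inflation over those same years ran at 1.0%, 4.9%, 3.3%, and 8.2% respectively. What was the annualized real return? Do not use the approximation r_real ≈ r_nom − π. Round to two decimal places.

Cumulative inflation factor: 1.010 × 1.049 × 1.033 × 1.082 ≈ 1.18420.
Nominal growth factor: 1.10813. Real growth factor = 1.10813 / 1.18420 ≈ 0.93576.
Annualized: 0.93576^(1/4) − 1 ≈ -0.01646.

-1.65%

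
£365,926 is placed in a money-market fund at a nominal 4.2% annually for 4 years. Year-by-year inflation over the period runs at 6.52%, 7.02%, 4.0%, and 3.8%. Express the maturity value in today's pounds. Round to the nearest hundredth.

Nominal value at maturity: £365,926 × (1 + 4.2%)^4 ≈ £431,384.11.
Price-level factor over 4 years: 1.0652 × 1.0702 × 1.040 × 1.038 ≈ 1.2306280142.
The maturity value deflated by that factor is the answer in today's purchasing power.

£350,539.81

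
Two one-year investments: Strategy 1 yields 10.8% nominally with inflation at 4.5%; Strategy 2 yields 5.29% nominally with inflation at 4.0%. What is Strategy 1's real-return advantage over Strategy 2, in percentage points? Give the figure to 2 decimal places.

Strategy 1 real return: 1.108/1.045 − 1 = 6.029%.
Strategy 2 real return: 1.0529/1.040 − 1 = 1.240%.
Difference: 6.029 − 1.240 = 4.789 pp.

4.79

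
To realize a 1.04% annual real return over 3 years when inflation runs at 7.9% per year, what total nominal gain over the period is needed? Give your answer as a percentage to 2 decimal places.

Required annual nominal rate: (1+1.04%)(1+7.9%) − 1 = 9.02216%.
Cumulative over 3 years: (1 + 0.0902216)^3 − 1 ≈ 0.29582.

29.58%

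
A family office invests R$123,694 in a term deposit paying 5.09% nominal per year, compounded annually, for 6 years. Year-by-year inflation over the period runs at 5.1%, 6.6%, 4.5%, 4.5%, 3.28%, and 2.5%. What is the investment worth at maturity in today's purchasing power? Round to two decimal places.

R$128,642.48

Nominal value at maturity: R$123,694 × (1 + 5.09%)^6 ≈ R$166,616.11.
Price-level factor over 6 years: 1.051 × 1.066 × 1.045 × 1.045 × 1.0328 × 1.025 ≈ 1.2951873566.
The maturity value deflated by that factor is the answer in today's purchasing power.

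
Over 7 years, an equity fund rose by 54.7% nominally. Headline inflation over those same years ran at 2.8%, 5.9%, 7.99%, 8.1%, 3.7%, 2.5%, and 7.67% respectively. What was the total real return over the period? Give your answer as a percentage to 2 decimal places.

6.36%

Cumulative inflation factor: 1.028 × 1.059 × 1.0799 × 1.081 × 1.037 × 1.025 × 1.0767 ≈ 1.45444.
Nominal growth factor: 1.54700. Real growth factor = 1.54700 / 1.45444 ≈ 1.06364.
Total real return ≈ 6.3640%.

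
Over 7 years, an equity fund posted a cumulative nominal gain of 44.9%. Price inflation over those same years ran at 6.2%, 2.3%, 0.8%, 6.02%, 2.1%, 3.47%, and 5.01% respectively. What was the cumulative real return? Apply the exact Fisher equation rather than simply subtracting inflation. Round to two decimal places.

Cumulative inflation factor: 1.062 × 1.023 × 1.008 × 1.0602 × 1.021 × 1.0347 × 1.0501 ≈ 1.28801.
Nominal growth factor: 1.44900. Real growth factor = 1.44900 / 1.28801 ≈ 1.12499.
Total real return ≈ 12.4991%.

12.50%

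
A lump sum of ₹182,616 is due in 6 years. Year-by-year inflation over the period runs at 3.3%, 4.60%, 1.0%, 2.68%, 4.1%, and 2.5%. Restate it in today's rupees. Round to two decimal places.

₹152,730.22

Price-level factor over 6 years: 1.033 × 1.0460 × 1.010 × 1.0268 × 1.041 × 1.025 ≈ 1.1956768885.
Purchasing power today: ₹182,616 divided by that factor.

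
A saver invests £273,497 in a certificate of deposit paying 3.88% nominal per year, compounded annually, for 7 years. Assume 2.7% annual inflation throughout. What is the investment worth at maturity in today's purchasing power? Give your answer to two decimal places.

Nominal value at maturity: £273,497 × (1 + 3.88%)^7 ≈ £357,006.52.
Price-level factor over 7 years: (1 + 2.7%)^7 ≈ 1.2050168095.
Dividing the nominal maturity value by the price-level factor gives the value in today's money.

£296,266.84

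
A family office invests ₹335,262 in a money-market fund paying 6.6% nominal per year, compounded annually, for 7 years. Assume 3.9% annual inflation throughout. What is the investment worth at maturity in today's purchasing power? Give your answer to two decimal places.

₹401,213.86

Nominal value at maturity: ₹335,262 × (1 + 6.6%)^7 ≈ ₹524,426.66.
Price-level factor over 7 years: (1 + 3.9%)^7 ≈ 1.3071000549.
The maturity value deflated by that factor is the answer in today's purchasing power.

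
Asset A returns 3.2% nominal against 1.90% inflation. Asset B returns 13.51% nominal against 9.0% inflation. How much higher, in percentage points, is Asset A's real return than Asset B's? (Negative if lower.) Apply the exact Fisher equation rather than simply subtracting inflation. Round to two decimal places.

-2.86

Asset A real return: 1.032/1.0190 − 1 = 1.276%.
Asset B real return: 1.1351/1.090 − 1 = 4.138%.
Difference: 1.276 − 4.138 = -2.862 pp.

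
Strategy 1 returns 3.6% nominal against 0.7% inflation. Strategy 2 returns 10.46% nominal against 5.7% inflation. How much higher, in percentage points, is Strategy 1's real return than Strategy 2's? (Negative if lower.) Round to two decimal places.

-1.62

Strategy 1 real return: 1.036/1.007 − 1 = 2.880%.
Strategy 2 real return: 1.1046/1.057 − 1 = 4.503%.
Difference: 2.880 − 4.503 = -1.623 pp.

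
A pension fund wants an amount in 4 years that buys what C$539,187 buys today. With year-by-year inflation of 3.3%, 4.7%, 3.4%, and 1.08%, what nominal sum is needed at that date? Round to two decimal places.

C$609,497.86

Cumulative price-level factor: 1.033 × 1.047 × 1.034 × 1.0108 ≈ 1.1304016303.
The nominal amount required is C$539,187 scaled up by that factor.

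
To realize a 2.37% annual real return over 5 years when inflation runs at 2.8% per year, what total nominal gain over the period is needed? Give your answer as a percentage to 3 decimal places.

29.071%

Required annual nominal rate: (1+2.37%)(1+2.8%) − 1 = 5.23636%.
Cumulative over 5 years: (1 + 0.0523636)^5 − 1 ≈ 0.29071.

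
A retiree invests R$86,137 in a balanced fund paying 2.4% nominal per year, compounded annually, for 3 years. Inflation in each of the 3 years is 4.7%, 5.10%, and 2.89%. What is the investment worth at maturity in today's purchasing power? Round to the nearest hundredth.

R$81,689.65

Nominal value at maturity: R$86,137 × (1 + 2.4%)^3 ≈ R$92,488.90.
Price-level factor over 3 years: 1.047 × 1.0510 × 1.0289 = 1.1321984733.
The maturity value deflated by that factor is the answer in today's purchasing power.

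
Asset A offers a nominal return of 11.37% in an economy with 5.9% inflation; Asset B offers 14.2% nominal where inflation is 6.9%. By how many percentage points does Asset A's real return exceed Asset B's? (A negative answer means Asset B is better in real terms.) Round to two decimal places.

Asset A real return: 1.1137/1.059 − 1 = 5.165%.
Asset B real return: 1.142/1.069 − 1 = 6.829%.
Difference: 5.165 − 6.829 = -1.664 pp.

-1.66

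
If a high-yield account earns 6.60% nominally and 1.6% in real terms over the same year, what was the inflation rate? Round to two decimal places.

From (1+r_nom) = (1+r_real)(1+π), we get 1+π = (1 + 6.60%)/(1 + 1.6%) = 1.0660/1.016 ≈ 1.04921.
So π ≈ 4.9213%.

4.92%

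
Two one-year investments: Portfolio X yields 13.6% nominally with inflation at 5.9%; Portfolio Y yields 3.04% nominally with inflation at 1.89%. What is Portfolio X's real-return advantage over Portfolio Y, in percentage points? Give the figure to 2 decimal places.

6.14

Portfolio X real return: 1.136/1.059 − 1 = 7.271%.
Portfolio Y real return: 1.0304/1.0189 − 1 = 1.129%.
Difference: 7.271 − 1.129 = 6.142 pp.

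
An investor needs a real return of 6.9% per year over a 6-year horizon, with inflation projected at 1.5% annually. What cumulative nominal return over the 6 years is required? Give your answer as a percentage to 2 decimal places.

63.18%

Required annual nominal rate: (1+6.9%)(1+1.5%) − 1 = 8.5035%.
Cumulative over 6 years: (1 + 0.085035)^6 − 1 ≈ 0.63178.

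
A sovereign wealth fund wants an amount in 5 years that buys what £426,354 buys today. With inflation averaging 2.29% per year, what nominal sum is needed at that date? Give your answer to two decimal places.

Cumulative price-level factor: (1+2.29%)^5 ≈ 1.1198655712.
The nominal amount required is £426,354 scaled up by that factor.

£477,459.17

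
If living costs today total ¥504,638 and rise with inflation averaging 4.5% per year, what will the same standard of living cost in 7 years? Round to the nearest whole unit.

Cumulative price-level factor: (1+4.5%)^7 ≈ 1.3608618305.
The nominal amount required is ¥504,638 scaled up by that factor.

¥686,743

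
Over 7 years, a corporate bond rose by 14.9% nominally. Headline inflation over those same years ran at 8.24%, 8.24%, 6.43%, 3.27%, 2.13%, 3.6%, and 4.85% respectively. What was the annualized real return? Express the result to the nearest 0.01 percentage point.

Cumulative inflation factor: 1.0824 × 1.0824 × 1.0643 × 1.0327 × 1.0213 × 1.036 × 1.0485 ≈ 1.42855.
Nominal growth factor: 1.14900. Real growth factor = 1.14900 / 1.42855 ≈ 0.80431.
Annualized: 0.80431^(1/7) − 1 ≈ -0.03063.

-3.06%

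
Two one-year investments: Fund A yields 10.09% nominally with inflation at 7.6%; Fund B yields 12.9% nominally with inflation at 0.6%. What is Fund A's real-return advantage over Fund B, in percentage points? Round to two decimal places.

Fund A real return: 1.1009/1.076 − 1 = 2.314%.
Fund B real return: 1.129/1.006 − 1 = 12.227%.
Difference: 2.314 − 12.227 = -9.913 pp.

-9.91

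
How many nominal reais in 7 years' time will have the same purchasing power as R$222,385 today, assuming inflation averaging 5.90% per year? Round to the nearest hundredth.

R$332,182.85

Cumulative price-level factor: (1+5.90%)^7 ≈ 1.4937286838.
The nominal amount required is R$222,385 scaled up by that factor.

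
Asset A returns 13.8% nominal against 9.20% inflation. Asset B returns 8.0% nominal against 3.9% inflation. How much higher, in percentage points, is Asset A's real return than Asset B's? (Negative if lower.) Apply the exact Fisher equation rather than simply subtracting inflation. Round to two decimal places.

0.27

Asset A real return: 1.138/1.0920 − 1 = 4.212%.
Asset B real return: 1.080/1.039 − 1 = 3.946%.
Difference: 4.212 − 3.946 = 0.266 pp.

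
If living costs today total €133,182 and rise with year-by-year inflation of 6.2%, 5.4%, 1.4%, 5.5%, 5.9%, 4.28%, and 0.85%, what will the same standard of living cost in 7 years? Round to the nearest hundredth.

Cumulative price-level factor: 1.062 × 1.054 × 1.014 × 1.055 × 1.059 × 1.0428 × 1.0085 ≈ 1.3336087227.
The nominal amount required is €133,182 scaled up by that factor.

€177,612.68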